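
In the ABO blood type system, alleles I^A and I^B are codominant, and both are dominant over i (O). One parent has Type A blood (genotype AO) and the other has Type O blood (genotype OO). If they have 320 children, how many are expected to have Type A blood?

Cross: AO × OO
Possible offspring genotypes: 2 AO, 2 OO
Blood type counts: 2 Type A, 2 Type O
Probability of Type A: 2/4 = 1/2
Expected count = 1/2 × 320 = 160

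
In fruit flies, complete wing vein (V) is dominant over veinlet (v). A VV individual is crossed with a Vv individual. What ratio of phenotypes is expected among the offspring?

Punnett square for VV × Vv:
Offspring genotypes: 2 VV, 2 Vv
complete: 4, veinlet: 0
Ratio: all complete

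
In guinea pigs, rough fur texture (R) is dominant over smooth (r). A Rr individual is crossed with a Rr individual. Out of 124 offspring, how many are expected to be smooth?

Punnett square for Rr × Rr:
Offspring genotypes: 1 RR, 2 Rr, 1 rr
rough: 3, smooth: 1
smooth: 1 out of 4 → fraction 1/4
Expected count = 1/4 × 124 = 31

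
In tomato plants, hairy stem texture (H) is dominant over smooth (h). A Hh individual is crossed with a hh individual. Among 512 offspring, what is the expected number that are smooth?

Punnett square for Hh × hh:
Offspring genotypes: 2 Hh, 2 hh
hairy: 2, smooth: 2
smooth: 2 out of 4 → fraction 1/2
Expected count = 1/2 × 512 = 256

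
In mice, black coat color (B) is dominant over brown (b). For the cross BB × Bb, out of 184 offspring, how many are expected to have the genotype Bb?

Punnett square for BB × Bb:
Offspring genotypes: 2 BB, 2 Bb
Total offspring: 4
Count with target: 2
Probability: 2/4 = 1/2
Expected count = 1/2 × 184 = 92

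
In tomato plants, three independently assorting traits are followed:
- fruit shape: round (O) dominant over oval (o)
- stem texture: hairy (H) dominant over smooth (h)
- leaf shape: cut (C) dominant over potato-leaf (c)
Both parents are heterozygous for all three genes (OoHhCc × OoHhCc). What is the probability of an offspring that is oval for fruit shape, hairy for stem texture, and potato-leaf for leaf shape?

Trihybrid cross: OoHhCc × OoHhCc
Each trait segregates independently with a 3:1 phenotypic ratio, so each gene contributes 3/4 (dominant) or 1/4 (recessive).
Target: oval (fruit shape), hairy (stem texture), potato-leaf (leaf shape)
Probability = product of independent per-trait probabilities
= 1/4 × 3/4 × 1/4 = 3/64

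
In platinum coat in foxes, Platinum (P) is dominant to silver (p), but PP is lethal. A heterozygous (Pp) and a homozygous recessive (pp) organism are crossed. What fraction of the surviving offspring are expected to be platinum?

Cross: Pp × pp
Punnett square offspring (before lethality): 2 Pp, 2 pp
No PP offspring are produced in this cross.
platinum: 2 out of 4
Probability: 2/4 = 1/2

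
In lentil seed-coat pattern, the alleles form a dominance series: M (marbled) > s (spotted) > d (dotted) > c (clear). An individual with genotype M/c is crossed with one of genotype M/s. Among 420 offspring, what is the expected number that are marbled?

Cross: M/c × M/s
Allele dominance: M > s > d > c
Offspring genotypes: 1 M/M, 1 M/s, 1 M/c, 1 s/c
Phenotype counts: 3 marbled, 1 spotted
marbled: 3 out of 4 → fraction 3/4
Expected count = 3/4 × 420 = 315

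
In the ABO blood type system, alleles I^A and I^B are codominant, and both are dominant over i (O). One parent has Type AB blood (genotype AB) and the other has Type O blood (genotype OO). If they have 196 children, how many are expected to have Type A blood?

Cross: AB × OO
Possible offspring genotypes: 2 AO, 2 BO
Blood type counts: 2 Type A, 2 Type B
Probability of Type A: 2/4 = 1/2
Expected count = 1/2 × 196 = 98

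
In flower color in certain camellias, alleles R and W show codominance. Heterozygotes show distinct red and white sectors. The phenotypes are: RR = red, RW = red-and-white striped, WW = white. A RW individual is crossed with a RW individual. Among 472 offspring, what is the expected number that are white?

Punnett square for RW × RW:
Offspring genotypes: 1 RR, 2 RW, 1 WW
Phenotype counts: 1 red, 2 red-and-white striped, 1 white
white: 1 out of 4 → fraction 1/4
Expected count = 1/4 × 472 = 118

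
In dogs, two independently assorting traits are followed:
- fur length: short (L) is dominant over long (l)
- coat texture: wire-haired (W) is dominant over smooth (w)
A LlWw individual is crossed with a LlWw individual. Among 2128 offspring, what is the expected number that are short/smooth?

Dihybrid cross LlWw × LlWw — consider each gene separately:
fur length: Ll × Ll → 1 LL, 2 Ll, 1 ll → 3 L_ : 1 ll (out of 4)
coat texture: Ww × Ww → 1 WW, 2 Ww, 1 ww → 3 W_ : 1 ww (out of 4)
Combine (counts out of 4 × 4 = 16): short/wire-haired (L_W_) = 3×3 = 9; short/smooth (L_ww) = 3×1 = 3; long/wire-haired (llW_) = 1×3 = 3; long/smooth (llww) = 1×1 = 1
Phenotype counts (out of 16): 9 short/wire-haired, 3 short/smooth, 3 long/wire-haired, 1 long/smooth
short/smooth: 3 out of 16 → fraction 3/16
Expected count = 3/16 × 2128 = 399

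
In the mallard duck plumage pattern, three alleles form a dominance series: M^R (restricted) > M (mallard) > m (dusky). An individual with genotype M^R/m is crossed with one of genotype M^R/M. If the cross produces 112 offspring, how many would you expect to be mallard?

Cross: M^R/m × M^R/M
Allele dominance: M^R > M > m
Offspring genotypes: 1 M^R/M^R, 1 M^R/M, 1 M^R/m, 1 M/m
Phenotype counts: 3 restricted, 1 mallard
mallard: 1 out of 4 → fraction 1/4
Expected count = 1/4 × 112 = 28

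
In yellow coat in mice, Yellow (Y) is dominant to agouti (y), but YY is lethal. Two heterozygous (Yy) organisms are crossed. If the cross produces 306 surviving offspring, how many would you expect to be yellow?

Cross: Yy × Yy
Punnett square offspring (before lethality): 1 YY, 2 Yy, 1 yy
The YY genotype is lethal (embryos die); surviving offspring: 2 Yy, 1 yy
yellow: 2 out of 3 → fraction 2/3
Expected count = 2/3 × 306 = 204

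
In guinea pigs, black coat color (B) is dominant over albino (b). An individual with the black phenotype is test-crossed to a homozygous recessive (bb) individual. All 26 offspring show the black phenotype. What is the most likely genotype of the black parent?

Test cross: ? × bb
All offspring are black.
If the unknown parent were heterozygous (Bb), about half of 26 offspring would be albino; none are. The unknown parent is most likely homozygous dominant (BB).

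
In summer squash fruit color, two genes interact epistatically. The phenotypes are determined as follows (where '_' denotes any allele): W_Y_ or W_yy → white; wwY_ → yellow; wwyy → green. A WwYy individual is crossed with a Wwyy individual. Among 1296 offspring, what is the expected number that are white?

Cross: WwYy × Wwyy — consider each gene separately:
W gene: Ww × Ww → 1 WW, 2 Ww, 1 ww → 3 W_ : 1 ww (out of 4)
Y gene: Yy × yy → 2 Yy, 2 yy → 2 Y_ : 2 yy (out of 4)
Genotype classes (out of 4 × 4 = 16): W_Y_ = 3×2 = 6; W_yy = 3×2 = 6; wwY_ = 1×2 = 2; wwyy = 1×2 = 2
Apply the phenotype rules: W_Y_ (6) + W_yy (6) → white; wwY_ (2) → yellow; wwyy (2) → green
Phenotype counts (out of 16): 12 white, 2 yellow, 2 green
white: 12 out of 16 → fraction 3/4
Expected count = 3/4 × 1296 = 972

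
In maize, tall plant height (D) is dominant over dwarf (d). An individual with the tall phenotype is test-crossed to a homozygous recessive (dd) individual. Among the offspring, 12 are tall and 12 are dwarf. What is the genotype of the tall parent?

Test cross: ? × dd
Offspring: 12 tall, 12 dwarf — approximately 1:1.
A 1:1 ratio in a test cross indicates the unknown parent is heterozygous (Dd).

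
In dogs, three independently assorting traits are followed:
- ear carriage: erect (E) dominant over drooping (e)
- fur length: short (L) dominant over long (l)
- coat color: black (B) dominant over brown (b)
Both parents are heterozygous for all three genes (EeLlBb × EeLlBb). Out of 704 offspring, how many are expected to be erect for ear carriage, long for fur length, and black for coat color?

Trihybrid cross: EeLlBb × EeLlBb
Each trait segregates independently with a 3:1 phenotypic ratio, so each gene contributes 3/4 (dominant) or 1/4 (recessive).
Target: erect (ear carriage), long (fur length), black (coat color)
Probability = product of independent per-trait probabilities
= 3/4 × 1/4 × 3/4 = 9/64
Expected count = 9/64 × 704 = 99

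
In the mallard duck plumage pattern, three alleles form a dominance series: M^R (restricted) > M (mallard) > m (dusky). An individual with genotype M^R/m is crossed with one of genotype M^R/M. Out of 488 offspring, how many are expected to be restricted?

Cross: M^R/m × M^R/M
Allele dominance: M^R > M > m
Offspring genotypes: 1 M^R/M^R, 1 M^R/M, 1 M^R/m, 1 M/m
Phenotype counts: 3 restricted, 1 mallard
restricted: 3 out of 4 → fraction 3/4
Expected count = 3/4 × 488 = 366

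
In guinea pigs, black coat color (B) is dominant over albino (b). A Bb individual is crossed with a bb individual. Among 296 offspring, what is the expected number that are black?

Punnett square for Bb × bb:
Offspring genotypes: 2 Bb, 2 bb
black: 2, albino: 2
black: 2 out of 4 → fraction 1/2
Expected count = 1/2 × 296 = 148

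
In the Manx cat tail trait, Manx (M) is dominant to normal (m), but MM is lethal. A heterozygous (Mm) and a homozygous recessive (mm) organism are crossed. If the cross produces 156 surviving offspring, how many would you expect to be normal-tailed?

Cross: Mm × mm
Punnett square offspring (before lethality): 2 Mm, 2 mm
No MM offspring are produced in this cross.
normal-tailed: 2 out of 4 → fraction 1/2
Expected count = 1/2 × 156 = 78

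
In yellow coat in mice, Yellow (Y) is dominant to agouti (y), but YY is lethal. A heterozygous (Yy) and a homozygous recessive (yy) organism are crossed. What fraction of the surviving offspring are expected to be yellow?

Cross: Yy × yy
Punnett square offspring (before lethality): 2 Yy, 2 yy
No YY offspring are produced in this cross.
yellow: 2 out of 4
Probability: 2/4 = 1/2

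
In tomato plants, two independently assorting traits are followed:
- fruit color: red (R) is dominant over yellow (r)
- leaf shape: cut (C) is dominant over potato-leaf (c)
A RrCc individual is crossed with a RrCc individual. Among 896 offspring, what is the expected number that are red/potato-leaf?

Dihybrid cross RrCc × RrCc — consider each gene separately:
fruit color: Rr × Rr → 1 RR, 2 Rr, 1 rr → 3 R_ : 1 rr (out of 4)
leaf shape: Cc × Cc → 1 CC, 2 Cc, 1 cc → 3 C_ : 1 cc (out of 4)
Combine (counts out of 4 × 4 = 16): red/cut (R_C_) = 3×3 = 9; red/potato-leaf (R_cc) = 3×1 = 3; yellow/cut (rrC_) = 1×3 = 3; yellow/potato-leaf (rrcc) = 1×1 = 1
Phenotype counts (out of 16): 9 red/cut, 3 red/potato-leaf, 3 yellow/cut, 1 yellow/potato-leaf
red/potato-leaf: 3 out of 16 → fraction 3/16
Expected count = 3/16 × 896 = 168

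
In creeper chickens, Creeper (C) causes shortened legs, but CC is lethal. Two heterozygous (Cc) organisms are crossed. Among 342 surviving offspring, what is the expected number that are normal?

Cross: Cc × Cc
Punnett square offspring (before lethality): 1 CC, 2 Cc, 1 cc
The CC genotype is lethal (embryos die); surviving offspring: 2 Cc, 1 cc
normal: 1 out of 3 → fraction 1/3
Expected count = 1/3 × 342 = 114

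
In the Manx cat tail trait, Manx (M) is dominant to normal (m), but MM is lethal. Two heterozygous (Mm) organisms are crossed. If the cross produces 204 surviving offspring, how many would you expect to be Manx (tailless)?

Cross: Mm × Mm
Punnett square offspring (before lethality): 1 MM, 2 Mm, 1 mm
The MM genotype is lethal (embryos die); surviving offspring: 2 Mm, 1 mm
Manx (tailless): 2 out of 3 → fraction 2/3
Expected count = 2/3 × 204 = 136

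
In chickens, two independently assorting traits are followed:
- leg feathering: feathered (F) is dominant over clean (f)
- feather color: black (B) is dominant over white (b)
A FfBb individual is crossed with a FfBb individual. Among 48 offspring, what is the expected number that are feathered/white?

Dihybrid cross FfBb × FfBb — consider each gene separately:
leg feathering: Ff × Ff → 1 FF, 2 Ff, 1 ff → 3 F_ : 1 ff (out of 4)
feather color: Bb × Bb → 1 BB, 2 Bb, 1 bb → 3 B_ : 1 bb (out of 4)
Combine (counts out of 4 × 4 = 16): feathered/black (F_B_) = 3×3 = 9; feathered/white (F_bb) = 3×1 = 3; clean/black (ffB_) = 1×3 = 3; clean/white (ffbb) = 1×1 = 1
Phenotype counts (out of 16): 9 feathered/black, 3 feathered/white, 3 clean/black, 1 clean/white
feathered/white: 3 out of 16 → fraction 3/16
Expected count = 3/16 × 48 = 9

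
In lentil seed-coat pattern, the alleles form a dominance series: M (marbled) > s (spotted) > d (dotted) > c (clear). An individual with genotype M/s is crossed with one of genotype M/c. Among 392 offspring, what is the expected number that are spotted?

Cross: M/s × M/c
Allele dominance: M > s > d > c
Offspring genotypes: 1 M/M, 1 M/c, 1 M/s, 1 s/c
Phenotype counts: 3 marbled, 1 spotted
spotted: 1 out of 4 → fraction 1/4
Expected count = 1/4 × 392 = 98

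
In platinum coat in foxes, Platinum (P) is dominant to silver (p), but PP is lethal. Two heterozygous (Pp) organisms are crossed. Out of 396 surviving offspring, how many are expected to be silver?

Cross: Pp × Pp
Punnett square offspring (before lethality): 1 PP, 2 Pp, 1 pp
The PP genotype is lethal (embryos die); surviving offspring: 2 Pp, 1 pp
silver: 1 out of 3 → fraction 1/3
Expected count = 1/3 × 396 = 132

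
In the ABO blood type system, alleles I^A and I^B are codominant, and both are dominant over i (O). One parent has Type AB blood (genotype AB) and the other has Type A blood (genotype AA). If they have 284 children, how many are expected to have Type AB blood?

Cross: AB × AA
Possible offspring genotypes: 2 AA, 2 AB
Blood type counts: 2 Type A, 2 Type AB
Probability of Type AB: 2/4 = 1/2
Expected count = 1/2 × 284 = 142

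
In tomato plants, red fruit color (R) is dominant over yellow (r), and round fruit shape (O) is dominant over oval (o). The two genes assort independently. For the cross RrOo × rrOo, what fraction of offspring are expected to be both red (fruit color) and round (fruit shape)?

Dihybrid cross RrOo × rrOo — consider each gene separately:
fruit color: Rr × rr → 2 Rr, 2 rr → 2 R_ : 2 rr (out of 4)
fruit shape: Oo × Oo → 1 OO, 2 Oo, 1 oo → 3 O_ : 1 oo (out of 4)
Looking for: red (R_) and round (O_)
P(red) = 2/4, P(round) = 3/4
P(both) = 2/4 × 3/4 = 6/16 = 3/8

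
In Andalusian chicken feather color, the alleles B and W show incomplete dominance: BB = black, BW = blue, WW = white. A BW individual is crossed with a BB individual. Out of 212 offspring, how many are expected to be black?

Punnett square for BW × BB:
Offspring genotypes: 2 BB, 2 BW
Phenotype counts: 2 black, 2 blue
black: 2 out of 4 → fraction 1/2
Expected count = 1/2 × 212 = 106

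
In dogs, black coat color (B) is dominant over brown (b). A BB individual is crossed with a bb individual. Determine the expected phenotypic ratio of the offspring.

Punnett square for BB × bb:
Offspring genotypes: 4 Bb
black: 4, brown: 0
Ratio: all black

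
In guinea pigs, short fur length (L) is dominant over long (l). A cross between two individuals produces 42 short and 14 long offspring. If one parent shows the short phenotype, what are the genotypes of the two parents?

Observed offspring: 42 short, 14 long
The observed ratio simplifies to 3:1. Long (ll) offspring appear, so each parent must contribute one l allele. The parent stated to show short carries L, so it is Ll. The other parent is then either Ll or ll: Ll × ll would give a 1:1 split, whereas Ll × Ll gives 3:1 — matching the data. So both parents are heterozygous (Ll × Ll).
Parent genotypes: Ll × Ll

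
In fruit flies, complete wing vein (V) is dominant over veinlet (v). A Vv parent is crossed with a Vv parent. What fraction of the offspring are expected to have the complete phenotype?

Punnett square for Vv × Vv:
Offspring genotypes: 1 VV, 2 Vv, 1 vv
Total offspring: 4
Count with target: 3
Probability: 3/4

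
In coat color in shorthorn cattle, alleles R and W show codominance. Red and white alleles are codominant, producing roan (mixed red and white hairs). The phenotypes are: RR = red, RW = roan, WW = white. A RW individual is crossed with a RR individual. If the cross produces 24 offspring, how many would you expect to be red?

Punnett square for RW × RR:
Offspring genotypes: 2 RR, 2 RW
Phenotype counts: 2 red, 2 roan
red: 2 out of 4 → fraction 1/2
Expected count = 1/2 × 24 = 12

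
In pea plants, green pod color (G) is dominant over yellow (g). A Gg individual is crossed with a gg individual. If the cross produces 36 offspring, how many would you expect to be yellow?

Punnett square for Gg × gg:
Offspring genotypes: 2 Gg, 2 gg
green: 2, yellow: 2
yellow: 2 out of 4 → fraction 1/2
Expected count = 1/2 × 36 = 18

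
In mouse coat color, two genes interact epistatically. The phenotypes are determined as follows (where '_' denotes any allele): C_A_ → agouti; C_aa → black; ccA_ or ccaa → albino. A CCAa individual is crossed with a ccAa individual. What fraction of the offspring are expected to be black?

Cross: CCAa × ccAa — consider each gene separately:
C gene: CC × cc → 4 Cc → 4 C_ (out of 4)
A gene: Aa × Aa → 1 AA, 2 Aa, 1 aa → 3 A_ : 1 aa (out of 4)
Genotype classes (out of 4 × 4 = 16): C_A_ = 4×3 = 12; C_aa = 4×1 = 4
Apply the phenotype rules: C_A_ (12) → agouti; C_aa (4) → black
Phenotype counts (out of 16): 12 agouti, 4 black
black: 4 out of 16
Probability: 4/16 = 1/4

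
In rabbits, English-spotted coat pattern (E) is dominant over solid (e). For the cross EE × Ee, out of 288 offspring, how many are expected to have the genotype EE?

Punnett square for EE × Ee:
Offspring genotypes: 2 EE, 2 Ee
Total offspring: 4
Count with target: 2
Probability: 2/4 = 1/2
Expected count = 1/2 × 288 = 144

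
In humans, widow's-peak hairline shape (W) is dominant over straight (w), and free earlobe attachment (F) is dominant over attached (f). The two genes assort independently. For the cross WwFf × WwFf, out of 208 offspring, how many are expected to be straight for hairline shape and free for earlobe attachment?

Dihybrid cross WwFf × WwFf — consider each gene separately:
hairline shape: Ww × Ww → 1 WW, 2 Ww, 1 ww → 3 W_ : 1 ww (out of 4)
earlobe attachment: Ff × Ff → 1 FF, 2 Ff, 1 ff → 3 F_ : 1 ff (out of 4)
Looking for: straight (ww) and free (F_)
P(straight) = 1/4, P(free) = 3/4
P(both) = 1/4 × 3/4 = 3/16
Expected count = 3/16 × 208 = 39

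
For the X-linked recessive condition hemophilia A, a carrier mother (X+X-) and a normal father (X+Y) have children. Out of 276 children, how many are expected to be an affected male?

Cross: X+X- × X+Y
Offspring: 1 X+X+, 1 X+Y, 1 X+X-, 1 X-Y
Probability of an affected male: 1/4
Expected count = 1/4 × 276 = 69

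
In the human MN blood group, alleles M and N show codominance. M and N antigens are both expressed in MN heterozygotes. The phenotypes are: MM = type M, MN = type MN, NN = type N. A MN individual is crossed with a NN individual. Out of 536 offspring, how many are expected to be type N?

Punnett square for MN × NN:
Offspring genotypes: 2 MN, 2 NN
Phenotype counts: 2 type MN, 2 type N
type N: 2 out of 4 → fraction 1/2
Expected count = 1/2 × 536 = 268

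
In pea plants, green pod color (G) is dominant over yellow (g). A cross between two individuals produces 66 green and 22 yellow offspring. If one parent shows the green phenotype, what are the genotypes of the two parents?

Observed offspring: 66 green, 22 yellow
The observed ratio simplifies to 3:1. Yellow (gg) offspring appear, so each parent must contribute one g allele. The parent stated to show green carries G, so it is Gg. The other parent is then either Gg or gg: Gg × gg would give a 1:1 split, whereas Gg × Gg gives 3:1 — matching the data. So both parents are heterozygous (Gg × Gg).
Parent genotypes: Gg × Gg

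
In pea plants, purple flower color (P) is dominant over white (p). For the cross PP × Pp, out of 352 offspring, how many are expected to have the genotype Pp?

Punnett square for PP × Pp:
Offspring genotypes: 2 PP, 2 Pp
Total offspring: 4
Count with target: 2
Probability: 2/4 = 1/2
Expected count = 1/2 × 352 = 176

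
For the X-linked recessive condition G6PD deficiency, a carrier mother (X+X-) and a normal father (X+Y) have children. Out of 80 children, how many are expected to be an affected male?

Cross: X+X- × X+Y
Offspring: 1 X+X+, 1 X+Y, 1 X+X-, 1 X-Y
Probability of an affected male: 1/4
Expected count = 1/4 × 80 = 20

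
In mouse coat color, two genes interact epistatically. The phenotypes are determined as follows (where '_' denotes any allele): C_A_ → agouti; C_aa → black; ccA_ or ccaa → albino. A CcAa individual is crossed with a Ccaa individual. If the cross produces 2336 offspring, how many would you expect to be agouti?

Cross: CcAa × Ccaa — consider each gene separately:
C gene: Cc × Cc → 1 CC, 2 Cc, 1 cc → 3 C_ : 1 cc (out of 4)
A gene: Aa × aa → 2 Aa, 2 aa → 2 A_ : 2 aa (out of 4)
Genotype classes (out of 4 × 4 = 16): C_A_ = 3×2 = 6; C_aa = 3×2 = 6; ccA_ = 1×2 = 2; ccaa = 1×2 = 2
Apply the phenotype rules: C_A_ (6) → agouti; C_aa (6) → black; ccA_ (2) + ccaa (2) → albino
Phenotype counts (out of 16): 6 agouti, 6 black, 4 albino
agouti: 6 out of 16 → fraction 3/8
Expected count = 3/8 × 2336 = 876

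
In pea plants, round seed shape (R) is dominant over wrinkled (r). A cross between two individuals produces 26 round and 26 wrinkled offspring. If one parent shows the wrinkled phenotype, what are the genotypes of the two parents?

Observed offspring: 26 round, 26 wrinkled
The observed ratio simplifies to 1:1. One parent shows wrinkled, so its genotype must be rr. A 1:1 offspring split requires the other parent to be heterozygous (Rr).
Parent genotypes: rr × Rr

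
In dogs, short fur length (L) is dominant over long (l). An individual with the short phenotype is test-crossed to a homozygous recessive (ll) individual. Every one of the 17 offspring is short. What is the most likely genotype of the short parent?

Test cross: ? × ll
All offspring are short.
If the unknown parent were heterozygous (Ll), about half of 17 offspring would be long; none are. The unknown parent is most likely homozygous dominant (LL).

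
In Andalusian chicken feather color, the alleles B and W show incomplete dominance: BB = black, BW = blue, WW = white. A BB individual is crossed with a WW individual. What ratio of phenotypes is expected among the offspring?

Punnett square for BB × WW:
Offspring genotypes: 4 BW
Phenotype counts: 4 blue
Ratio: all blue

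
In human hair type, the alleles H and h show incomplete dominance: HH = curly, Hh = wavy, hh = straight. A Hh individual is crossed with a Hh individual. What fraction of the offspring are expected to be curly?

Punnett square for Hh × Hh:
Offspring genotypes: 1 HH, 2 Hh, 1 hh
Phenotype counts: 1 curly, 2 wavy, 1 straight
curly: 1 out of 4
Probability: 1/4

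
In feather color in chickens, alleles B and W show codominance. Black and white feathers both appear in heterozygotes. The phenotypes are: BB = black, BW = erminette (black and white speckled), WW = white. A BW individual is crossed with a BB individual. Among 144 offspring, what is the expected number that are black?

Punnett square for BW × BB:
Offspring genotypes: 2 BB, 2 BW
Phenotype counts: 2 black, 2 erminette (black and white speckled)
black: 2 out of 4 → fraction 1/2
Expected count = 1/2 × 144 = 72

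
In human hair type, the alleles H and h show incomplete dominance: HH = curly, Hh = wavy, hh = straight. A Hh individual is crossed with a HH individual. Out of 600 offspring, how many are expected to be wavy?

Punnett square for Hh × HH:
Offspring genotypes: 2 HH, 2 Hh
Phenotype counts: 2 curly, 2 wavy
wavy: 2 out of 4 → fraction 1/2
Expected count = 1/2 × 600 = 300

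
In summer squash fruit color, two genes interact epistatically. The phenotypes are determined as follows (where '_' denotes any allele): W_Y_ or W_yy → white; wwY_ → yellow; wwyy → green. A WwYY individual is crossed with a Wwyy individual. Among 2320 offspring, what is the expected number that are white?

Cross: WwYY × Wwyy — consider each gene separately:
W gene: Ww × Ww → 1 WW, 2 Ww, 1 ww → 3 W_ : 1 ww (out of 4)
Y gene: YY × yy → 4 Yy → 4 Y_ (out of 4)
Genotype classes (out of 4 × 4 = 16): W_Y_ = 3×4 = 12; wwY_ = 1×4 = 4
Apply the phenotype rules: W_Y_ (12) → white; wwY_ (4) → yellow
Phenotype counts (out of 16): 12 white, 4 yellow
white: 12 out of 16 → fraction 3/4
Expected count = 3/4 × 2320 = 1740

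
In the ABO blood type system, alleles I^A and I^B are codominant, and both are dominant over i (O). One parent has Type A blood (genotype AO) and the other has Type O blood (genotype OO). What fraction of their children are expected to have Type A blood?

Cross: AO × OO
Possible offspring genotypes: 2 AO, 2 OO
Blood type counts: 2 Type A, 2 Type O
Probability of Type A: 2/4 = 1/2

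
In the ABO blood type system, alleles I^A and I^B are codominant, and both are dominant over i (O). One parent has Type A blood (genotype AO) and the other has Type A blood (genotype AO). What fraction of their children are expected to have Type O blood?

Cross: AO × AO
Possible offspring genotypes: 1 AA, 2 AO, 1 OO
Blood type counts: 3 Type A, 1 Type O
Probability of Type O: 1/4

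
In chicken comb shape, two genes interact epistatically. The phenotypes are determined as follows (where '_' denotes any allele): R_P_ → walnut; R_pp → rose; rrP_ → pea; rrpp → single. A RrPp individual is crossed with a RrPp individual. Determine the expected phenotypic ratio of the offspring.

Cross: RrPp × RrPp — consider each gene separately:
R gene: Rr × Rr → 1 RR, 2 Rr, 1 rr → 3 R_ : 1 rr (out of 4)
P gene: Pp × Pp → 1 PP, 2 Pp, 1 pp → 3 P_ : 1 pp (out of 4)
Genotype classes (out of 4 × 4 = 16): R_P_ = 3×3 = 9; R_pp = 3×1 = 3; rrP_ = 1×3 = 3; rrpp = 1×1 = 1
Apply the phenotype rules: R_P_ (9) → walnut; R_pp (3) → rose; rrP_ (3) → pea; rrpp (1) → single
Phenotype counts (out of 16): 9 walnut, 3 rose, 3 pea, 1 single
Ratio: 9 walnut : 3 rose : 3 pea : 1 single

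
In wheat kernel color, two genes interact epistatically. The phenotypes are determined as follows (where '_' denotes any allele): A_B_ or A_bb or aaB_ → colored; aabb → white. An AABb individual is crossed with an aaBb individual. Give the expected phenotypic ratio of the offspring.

Cross: AABb × aaBb — consider each gene separately:
A gene: AA × aa → 4 Aa → 4 A_ (out of 4)
B gene: Bb × Bb → 1 BB, 2 Bb, 1 bb → 3 B_ : 1 bb (out of 4)
Genotype classes (out of 4 × 4 = 16): A_B_ = 4×3 = 12; A_bb = 4×1 = 4
Apply the phenotype rules: A_B_ (12) + A_bb (4) → colored
Phenotype counts (out of 16): 16 colored
Ratio: all colored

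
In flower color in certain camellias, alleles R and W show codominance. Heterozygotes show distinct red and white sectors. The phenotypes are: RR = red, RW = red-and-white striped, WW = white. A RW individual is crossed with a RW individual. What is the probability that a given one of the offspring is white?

Punnett square for RW × RW:
Offspring genotypes: 1 RR, 2 RW, 1 WW
Phenotype counts: 1 red, 2 red-and-white striped, 1 white
white: 1 out of 4
Probability: 1/4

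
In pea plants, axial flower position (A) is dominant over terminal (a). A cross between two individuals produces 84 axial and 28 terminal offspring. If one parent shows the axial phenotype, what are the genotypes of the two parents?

Observed offspring: 84 axial, 28 terminal
The observed ratio simplifies to 3:1. Terminal (aa) offspring appear, so each parent must contribute one a allele. The parent stated to show axial carries A, so it is Aa. The other parent is then either Aa or aa: Aa × aa would give a 1:1 split, whereas Aa × Aa gives 3:1 — matching the data. So both parents are heterozygous (Aa × Aa).
Parent genotypes: Aa × Aa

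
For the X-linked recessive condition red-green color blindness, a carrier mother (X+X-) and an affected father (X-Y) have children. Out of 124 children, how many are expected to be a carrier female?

Cross: X+X- × X-Y
Offspring: 1 X+X-, 1 X+Y, 1 X-X-, 1 X-Y
Probability of a carrier female: 1/4
Expected count = 1/4 × 124 = 31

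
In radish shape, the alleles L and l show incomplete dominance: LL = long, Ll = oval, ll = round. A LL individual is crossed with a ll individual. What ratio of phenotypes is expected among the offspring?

Punnett square for LL × ll:
Offspring genotypes: 4 Ll
Phenotype counts: 4 oval
Ratio: all oval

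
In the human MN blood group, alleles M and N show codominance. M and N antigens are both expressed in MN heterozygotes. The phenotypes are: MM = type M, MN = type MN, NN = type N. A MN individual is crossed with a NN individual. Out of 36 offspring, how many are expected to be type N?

Punnett square for MN × NN:
Offspring genotypes: 2 MN, 2 NN
Phenotype counts: 2 type MN, 2 type N
type N: 2 out of 4 → fraction 1/2
Expected count = 1/2 × 36 = 18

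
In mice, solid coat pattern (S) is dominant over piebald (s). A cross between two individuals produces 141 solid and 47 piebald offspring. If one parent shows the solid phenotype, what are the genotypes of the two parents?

Observed offspring: 141 solid, 47 piebald
The observed ratio simplifies to 3:1. Piebald (ss) offspring appear, so each parent must contribute one s allele. The parent stated to show solid carries S, so it is Ss. The other parent is then either Ss or ss: Ss × ss would give a 1:1 split, whereas Ss × Ss gives 3:1 — matching the data. So both parents are heterozygous (Ss × Ss).
Parent genotypes: Ss × Ss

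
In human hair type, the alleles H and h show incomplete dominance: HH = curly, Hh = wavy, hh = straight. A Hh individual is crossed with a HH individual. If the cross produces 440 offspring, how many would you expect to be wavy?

Punnett square for Hh × HH:
Offspring genotypes: 2 HH, 2 Hh
Phenotype counts: 2 curly, 2 wavy
wavy: 2 out of 4 → fraction 1/2
Expected count = 1/2 × 440 = 220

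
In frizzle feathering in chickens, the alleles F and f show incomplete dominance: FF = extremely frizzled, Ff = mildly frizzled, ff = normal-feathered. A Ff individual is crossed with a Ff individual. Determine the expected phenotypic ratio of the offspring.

Punnett square for Ff × Ff:
Offspring genotypes: 1 FF, 2 Ff, 1 ff
Phenotype counts: 1 extremely frizzled, 2 mildly frizzled, 1 normal-feathered
Ratio: 1 extremely frizzled : 2 mildly frizzled : 1 normal-feathered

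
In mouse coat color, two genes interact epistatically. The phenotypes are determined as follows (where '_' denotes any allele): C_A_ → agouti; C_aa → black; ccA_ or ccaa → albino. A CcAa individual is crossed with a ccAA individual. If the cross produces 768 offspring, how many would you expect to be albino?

Cross: CcAa × ccAA — consider each gene separately:
C gene: Cc × cc → 2 Cc, 2 cc → 2 C_ : 2 cc (out of 4)
A gene: Aa × AA → 2 AA, 2 Aa → 4 A_ (out of 4)
Genotype classes (out of 4 × 4 = 16): C_A_ = 2×4 = 8; ccA_ = 2×4 = 8
Apply the phenotype rules: C_A_ (8) → agouti; ccA_ (8) → albino
Phenotype counts (out of 16): 8 agouti, 8 albino
albino: 8 out of 16 → fraction 1/2
Expected count = 1/2 × 768 = 384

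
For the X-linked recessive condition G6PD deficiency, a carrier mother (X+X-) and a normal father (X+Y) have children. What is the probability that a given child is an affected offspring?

Cross: X+X- × X+Y
Offspring: 1 X+X+, 1 X+Y, 1 X+X-, 1 X-Y
Probability of an affected offspring: 1/4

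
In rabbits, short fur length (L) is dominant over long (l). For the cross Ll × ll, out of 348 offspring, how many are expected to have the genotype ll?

Punnett square for Ll × ll:
Offspring genotypes: 2 Ll, 2 ll
Total offspring: 4
Count with target: 2
Probability: 2/4 = 1/2
Expected count = 1/2 × 348 = 174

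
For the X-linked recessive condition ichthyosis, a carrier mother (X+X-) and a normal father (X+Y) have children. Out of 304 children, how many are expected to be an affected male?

Cross: X+X- × X+Y
Offspring: 1 X+X+, 1 X+Y, 1 X+X-, 1 X-Y
Probability of an affected male: 1/4
Expected count = 1/4 × 304 = 76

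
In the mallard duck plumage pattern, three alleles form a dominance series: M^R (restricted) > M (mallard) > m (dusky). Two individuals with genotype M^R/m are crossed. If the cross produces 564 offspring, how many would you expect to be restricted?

Cross: M^R/m × M^R/m
Allele dominance: M^R > M > m
Offspring genotypes: 1 M^R/M^R, 2 M^R/m, 1 m/m
Phenotype counts: 3 restricted, 1 dusky
restricted: 3 out of 4 → fraction 3/4
Expected count = 3/4 × 564 = 423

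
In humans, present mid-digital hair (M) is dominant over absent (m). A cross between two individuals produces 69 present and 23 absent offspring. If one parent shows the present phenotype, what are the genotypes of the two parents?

Observed offspring: 69 present, 23 absent
The observed ratio simplifies to 3:1. Absent (mm) offspring appear, so each parent must contribute one m allele. The parent stated to show present carries M, so it is Mm. The other parent is then either Mm or mm: Mm × mm would give a 1:1 split, whereas Mm × Mm gives 3:1 — matching the data. So both parents are heterozygous (Mm × Mm).
Parent genotypes: Mm × Mm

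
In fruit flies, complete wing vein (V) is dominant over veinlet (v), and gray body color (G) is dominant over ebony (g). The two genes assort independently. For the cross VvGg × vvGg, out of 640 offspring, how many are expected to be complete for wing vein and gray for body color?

Dihybrid cross VvGg × vvGg — consider each gene separately:
wing vein: Vv × vv → 2 Vv, 2 vv → 2 V_ : 2 vv (out of 4)
body color: Gg × Gg → 1 GG, 2 Gg, 1 gg → 3 G_ : 1 gg (out of 4)
Looking for: complete (V_) and gray (G_)
P(complete) = 2/4, P(gray) = 3/4
P(both) = 2/4 × 3/4 = 6/16 = 3/8
Expected count = 3/8 × 640 = 240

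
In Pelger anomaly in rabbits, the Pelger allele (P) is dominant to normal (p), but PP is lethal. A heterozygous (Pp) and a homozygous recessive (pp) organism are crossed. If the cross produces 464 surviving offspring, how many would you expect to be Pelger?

Cross: Pp × pp
Punnett square offspring (before lethality): 2 Pp, 2 pp
No PP offspring are produced in this cross.
Pelger: 2 out of 4 → fraction 1/2
Expected count = 1/2 × 464 = 232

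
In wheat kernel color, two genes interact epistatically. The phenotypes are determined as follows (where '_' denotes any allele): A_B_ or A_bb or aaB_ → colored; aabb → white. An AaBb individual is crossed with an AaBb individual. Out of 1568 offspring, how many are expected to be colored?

Cross: AaBb × AaBb — consider each gene separately:
A gene: Aa × Aa → 1 AA, 2 Aa, 1 aa → 3 A_ : 1 aa (out of 4)
B gene: Bb × Bb → 1 BB, 2 Bb, 1 bb → 3 B_ : 1 bb (out of 4)
Genotype classes (out of 4 × 4 = 16): A_B_ = 3×3 = 9; A_bb = 3×1 = 3; aaB_ = 1×3 = 3; aabb = 1×1 = 1
Apply the phenotype rules: A_B_ (9) + A_bb (3) + aaB_ (3) → colored; aabb (1) → white
Phenotype counts (out of 16): 15 colored, 1 white
colored: 15 out of 16 → fraction 15/16
Expected count = 15/16 × 1568 = 1470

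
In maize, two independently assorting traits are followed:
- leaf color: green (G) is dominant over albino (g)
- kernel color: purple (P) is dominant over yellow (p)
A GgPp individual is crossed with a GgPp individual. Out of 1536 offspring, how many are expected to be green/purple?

Dihybrid cross GgPp × GgPp — consider each gene separately:
leaf color: Gg × Gg → 1 GG, 2 Gg, 1 gg → 3 G_ : 1 gg (out of 4)
kernel color: Pp × Pp → 1 PP, 2 Pp, 1 pp → 3 P_ : 1 pp (out of 4)
Combine (counts out of 4 × 4 = 16): green/purple (G_P_) = 3×3 = 9; green/yellow (G_pp) = 3×1 = 3; albino/purple (ggP_) = 1×3 = 3; albino/yellow (ggpp) = 1×1 = 1
Phenotype counts (out of 16): 9 green/purple, 3 green/yellow, 3 albino/purple, 1 albino/yellow
green/purple: 9 out of 16 → fraction 9/16
Expected count = 9/16 × 1536 = 864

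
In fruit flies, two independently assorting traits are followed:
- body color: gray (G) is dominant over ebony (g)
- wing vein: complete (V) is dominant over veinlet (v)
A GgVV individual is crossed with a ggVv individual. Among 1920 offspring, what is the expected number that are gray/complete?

Dihybrid cross GgVV × ggVv — consider each gene separately:
body color: Gg × gg → 2 Gg, 2 gg → 2 G_ : 2 gg (out of 4)
wing vein: VV × Vv → 2 VV, 2 Vv → 4 V_ (out of 4)
Combine (counts out of 4 × 4 = 16): gray/complete (G_V_) = 2×4 = 8; ebony/complete (ggV_) = 2×4 = 8
Phenotype counts (out of 16): 8 gray/complete, 8 ebony/complete
gray/complete: 8 out of 16 → fraction 1/2
Expected count = 1/2 × 1920 = 960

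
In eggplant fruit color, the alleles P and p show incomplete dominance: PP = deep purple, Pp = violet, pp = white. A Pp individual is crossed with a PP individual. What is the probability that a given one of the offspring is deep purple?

Punnett square for Pp × PP:
Offspring genotypes: 2 PP, 2 Pp
Phenotype counts: 2 deep purple, 2 violet
deep purple: 2 out of 4
Probability: 2/4 = 1/2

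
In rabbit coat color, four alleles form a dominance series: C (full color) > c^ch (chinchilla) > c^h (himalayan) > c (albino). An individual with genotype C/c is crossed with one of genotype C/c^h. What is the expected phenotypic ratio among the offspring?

Cross: C/c × C/c^h
Allele dominance: C > c^ch > c^h > c
Offspring genotypes: 1 C/C, 1 C/c^h, 1 C/c, 1 c^h/c
Phenotype counts: 3 full color, 1 himalayan
Ratio: 3 full color : 1 himalayan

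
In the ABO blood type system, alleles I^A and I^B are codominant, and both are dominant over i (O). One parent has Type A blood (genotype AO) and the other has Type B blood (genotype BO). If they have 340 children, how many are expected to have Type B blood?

Cross: AO × BO
Possible offspring genotypes: 1 AB, 1 AO, 1 BO, 1 OO
Blood type counts: 1 Type AB, 1 Type A, 1 Type B, 1 Type O
Probability of Type B: 1/4
Expected count = 1/4 × 340 = 85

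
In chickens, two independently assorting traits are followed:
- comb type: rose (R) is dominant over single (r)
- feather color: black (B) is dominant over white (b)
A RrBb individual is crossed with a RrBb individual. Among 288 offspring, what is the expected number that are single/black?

Dihybrid cross RrBb × RrBb — consider each gene separately:
comb type: Rr × Rr → 1 RR, 2 Rr, 1 rr → 3 R_ : 1 rr (out of 4)
feather color: Bb × Bb → 1 BB, 2 Bb, 1 bb → 3 B_ : 1 bb (out of 4)
Combine (counts out of 4 × 4 = 16): rose/black (R_B_) = 3×3 = 9; rose/white (R_bb) = 3×1 = 3; single/black (rrB_) = 1×3 = 3; single/white (rrbb) = 1×1 = 1
Phenotype counts (out of 16): 9 rose/black, 3 rose/white, 3 single/black, 1 single/white
single/black: 3 out of 16 → fraction 3/16
Expected count = 3/16 × 288 = 54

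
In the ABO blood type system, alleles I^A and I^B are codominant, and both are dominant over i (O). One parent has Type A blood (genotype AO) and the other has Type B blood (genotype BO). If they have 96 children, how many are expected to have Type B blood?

Cross: AO × BO
Possible offspring genotypes: 1 AB, 1 AO, 1 BO, 1 OO
Blood type counts: 1 Type AB, 1 Type A, 1 Type B, 1 Type O
Probability of Type B: 1/4
Expected count = 1/4 × 96 = 24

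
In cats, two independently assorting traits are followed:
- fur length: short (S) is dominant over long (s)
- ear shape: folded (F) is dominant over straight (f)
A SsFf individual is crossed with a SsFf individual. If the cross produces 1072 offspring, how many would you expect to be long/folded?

Dihybrid cross SsFf × SsFf — consider each gene separately:
fur length: Ss × Ss → 1 SS, 2 Ss, 1 ss → 3 S_ : 1 ss (out of 4)
ear shape: Ff × Ff → 1 FF, 2 Ff, 1 ff → 3 F_ : 1 ff (out of 4)
Combine (counts out of 4 × 4 = 16): short/folded (S_F_) = 3×3 = 9; short/straight (S_ff) = 3×1 = 3; long/folded (ssF_) = 1×3 = 3; long/straight (ssff) = 1×1 = 1
Phenotype counts (out of 16): 9 short/folded, 3 short/straight, 3 long/folded, 1 long/straight
long/folded: 3 out of 16 → fraction 3/16
Expected count = 3/16 × 1072 = 201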